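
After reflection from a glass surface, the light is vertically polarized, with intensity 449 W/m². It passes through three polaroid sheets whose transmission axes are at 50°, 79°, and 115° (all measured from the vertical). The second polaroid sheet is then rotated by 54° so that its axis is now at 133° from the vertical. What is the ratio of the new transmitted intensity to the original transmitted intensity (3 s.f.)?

I_new/I_old ≈ 0.0268

Before rotation:
I₁ = I₀ cos²(50° − 0°) = I₀ cos²(50°) = 0.4132 I₀.
I₂ = I₁ cos²(79° − 50°) = 0.4132 I₀ · cos²(29°) = 0.3161 I₀.
I₃ = I₂ cos²(115° − 79°) = 0.3161 I₀ · cos²(36°) = 0.2069 I₀.
After rotation:
I₁ = I₀ cos²(50° − 0°) = I₀ cos²(50°) = 0.4132 I₀.
I₂ = I₁ cos²(133° − 50°) = 0.4132 I₀ · cos²(83°) = 0.006137 I₀.
I₃ = I₂ cos²(115° − 133°) = 0.006137 I₀ · cos²(18°) = 0.005551 I₀.
Ratio = 0.005551 / 0.2069 = 0.02683.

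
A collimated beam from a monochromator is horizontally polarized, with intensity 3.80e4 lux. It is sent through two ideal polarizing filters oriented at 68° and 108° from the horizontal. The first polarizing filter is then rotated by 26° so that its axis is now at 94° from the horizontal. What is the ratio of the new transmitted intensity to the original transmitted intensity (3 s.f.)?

I_new/I_old ≈ 0.0556

Before rotation:
I₁ = I₀ cos²(68° − 0°) = I₀ cos²(68°) = 0.1403 I₀.
I₂ = I₁ cos²(108° − 68°) = 0.1403 I₀ · cos²(40°) = 0.08235 I₀.
After rotation:
I₁ = I₀ cos²(94° − 0°) = I₀ cos²(86°) = 0.004866 I₀.
I₂ = I₁ cos²(108° − 94°) = 0.004866 I₀ · cos²(14°) = 0.004581 I₀.
Ratio = 0.004581 / 0.08235 = 0.05563.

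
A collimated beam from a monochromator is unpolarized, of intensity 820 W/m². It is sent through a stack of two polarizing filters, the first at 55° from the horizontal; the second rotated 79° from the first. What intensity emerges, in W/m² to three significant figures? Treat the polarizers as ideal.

I ≈ 14.9 W/m²

Unpolarized light through the first polarizer → I₁ = 820 W/m²/2 = 410 W/m², polarized at 55°.
I₂ = I₁ · cos²(79°) = 410 · 0.03641 = 14.93 W/m².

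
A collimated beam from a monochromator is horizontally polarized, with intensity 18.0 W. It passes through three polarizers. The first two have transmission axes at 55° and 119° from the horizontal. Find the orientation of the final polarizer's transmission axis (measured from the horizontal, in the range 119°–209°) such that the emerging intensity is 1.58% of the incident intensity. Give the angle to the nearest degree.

θ ≈ 179°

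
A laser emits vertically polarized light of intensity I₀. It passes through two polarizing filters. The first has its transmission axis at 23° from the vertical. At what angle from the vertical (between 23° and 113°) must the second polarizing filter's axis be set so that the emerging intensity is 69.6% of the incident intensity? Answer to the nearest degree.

By Malus's law, I₁ = I₀ cos²(23° − 0°) = I₀ cos²(23°) = 0.8473 I₀.
Need I₂/I₀ = 0.696, so cos²(θ − 23°) = 0.696 / 0.8473 = 0.8214.
θ − 23° = arccos(√0.8214) = 25.0°, giving θ ≈ 23 + 25.0 = 48.0°.

θ ≈ 48°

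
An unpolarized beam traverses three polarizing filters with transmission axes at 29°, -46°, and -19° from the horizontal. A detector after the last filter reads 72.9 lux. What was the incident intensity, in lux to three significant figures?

I₀ ≈ 2740 lux

Unpolarized light through the first polarizer → I₁ = ½ I₀, now polarized at 29°.
I₂ = I₁ cos²(-46° − 29°) = 0.5 I₀ · cos²(75°) = 0.03349 I₀.
I₃ = I₂ cos²(-19° + 46°) = 0.03349 I₀ · cos²(27°) = 0.02659 I₀.
So 72.9 lux = 0.02659 I₀, giving I₀ = 72.9/0.02659 = 2742 lux.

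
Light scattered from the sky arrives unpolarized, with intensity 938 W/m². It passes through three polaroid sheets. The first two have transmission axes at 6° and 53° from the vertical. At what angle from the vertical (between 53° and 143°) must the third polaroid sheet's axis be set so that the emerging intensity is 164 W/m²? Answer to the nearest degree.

θ ≈ 83°

Unpolarized light through the first polarizer → I₁ = ½ I₀, now polarized at 6°.
I₂ = I₁ cos²(53° − 6°) = 0.5 I₀ · cos²(47°) = 0.2326 I₀.
Target fraction: 164 / 938 W/m² = 0.1748 of I₀.
Need I₃/I₀ = 0.1748, so cos²(θ − 53°) = 0.1748 / 0.2326 = 0.7518.
θ − 53° = arccos(√0.7518) = 29.9°, giving θ ≈ 53 + 29.9 = 82.9°.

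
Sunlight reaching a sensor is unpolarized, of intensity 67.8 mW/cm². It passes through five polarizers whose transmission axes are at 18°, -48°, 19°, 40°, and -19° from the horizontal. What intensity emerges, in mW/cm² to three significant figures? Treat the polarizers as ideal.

I ≈ 0.198 mW/cm²

Unpolarized light through the first polarizer → I₁ = 67.8 mW/cm²/2 = 33.9 mW/cm², polarized at 18°.
I₂ = I₁ · cos²(66°) = 33.9 · 0.1654 = 5.608 mW/cm².
I₃ = I₂ · cos²(67°) = 5.608 · 0.1527 = 0.8562 mW/cm².
I₄ = I₃ · cos²(21°) = 0.8562 · 0.8716 = 0.7463 mW/cm².
I₅ = I₄ · cos²(59°) = 0.7463 · 0.2653 = 0.198 mW/cm².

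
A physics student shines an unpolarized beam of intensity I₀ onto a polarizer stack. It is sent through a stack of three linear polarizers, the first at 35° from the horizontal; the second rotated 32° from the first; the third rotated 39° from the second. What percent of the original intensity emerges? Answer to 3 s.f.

≈ 21.7%

Unpolarized light through the first polarizer → I₁ = ½ I₀, now polarized at 35°.
I₂ = I₁ cos²(32°) = 0.5 · 0.7192 I₀ = 0.3596 I₀.
I₃ = I₂ cos²(39°) = 0.3596 · 0.604 I₀ = 0.2172 I₀.
That is 21.72% of the incident intensity.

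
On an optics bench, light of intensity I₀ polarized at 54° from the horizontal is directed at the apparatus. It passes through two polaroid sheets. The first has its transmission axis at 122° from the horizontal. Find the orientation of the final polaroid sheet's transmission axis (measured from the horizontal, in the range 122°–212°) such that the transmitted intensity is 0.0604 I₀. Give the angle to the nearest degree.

I₁ = I₀ cos²(122° − 54°) = I₀ cos²(68°) = 0.1403 I₀.
Need I₂/I₀ = 0.0604, so cos²(θ − 122°) = 0.0604 / 0.1403 = 0.4304.
θ − 122° = arccos(√0.4304) = 49.0°, giving θ ≈ 122 + 49.0 = 171.0°.

θ ≈ 171°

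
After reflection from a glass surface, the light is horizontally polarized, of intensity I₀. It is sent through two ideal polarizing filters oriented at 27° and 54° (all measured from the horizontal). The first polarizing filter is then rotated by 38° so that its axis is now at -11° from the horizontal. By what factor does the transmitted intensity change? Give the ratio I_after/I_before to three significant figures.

Before rotation:
I₁ = I₀ cos²(27° − 0°) = I₀ cos²(27°) = 0.7939 I₀.
I₂ = I₁ cos²(54° − 27°) = 0.7939 I₀ · cos²(27°) = 0.6303 I₀.
After rotation:
I₁ = I₀ cos²(-11° − 0°) = I₀ cos²(11°) = 0.9636 I₀.
I₂ = I₁ cos²(54° + 11°) = 0.9636 I₀ · cos²(65°) = 0.1721 I₀.
Ratio = 0.1721 / 0.6303 = 0.2731.

I_new/I_old ≈ 0.273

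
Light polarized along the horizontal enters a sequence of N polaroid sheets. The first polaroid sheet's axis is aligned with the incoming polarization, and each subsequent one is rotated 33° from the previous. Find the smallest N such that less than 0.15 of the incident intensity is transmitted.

N = 7

First polarizer is aligned with the polarization: full transmission.
Each further stage multiplies by cos²(33°) = 0.7034.
After N polarizers: T = 0.7034^(N−1). Require T < 0.15 ⇒ N−1 > ln(0.15)/ln(0.7034) = 5.39, so N−1 ≥ 6 and N = 7.
Check: N=7 gives T = 0.1211 < 0.15; N=6 gives T = 0.1722.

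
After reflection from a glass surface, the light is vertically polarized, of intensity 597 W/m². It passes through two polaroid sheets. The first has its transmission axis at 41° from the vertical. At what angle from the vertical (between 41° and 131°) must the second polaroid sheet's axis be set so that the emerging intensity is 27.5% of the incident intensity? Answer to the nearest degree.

I₁ = I₀ cos²(41° − 0°) = I₀ cos²(41°) = 0.5696 I₀.
Need I₂/I₀ = 0.275, so cos²(θ − 41°) = 0.275 / 0.5696 = 0.4828.
θ − 41° = arccos(√0.4828) = 46.0°, giving θ ≈ 41 + 46.0 = 87.0°.

θ ≈ 87°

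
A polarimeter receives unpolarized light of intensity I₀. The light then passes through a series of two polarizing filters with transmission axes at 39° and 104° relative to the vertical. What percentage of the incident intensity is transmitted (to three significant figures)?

≈ 8.93%

Unpolarized light through the first polarizer → I₁ = ½ I₀, now polarized at 39°.
I₂ = I₁ cos²(104° − 39°) = 0.5 I₀ · cos²(65°) = 0.0893 I₀.
That is 8.93% of the incident intensity.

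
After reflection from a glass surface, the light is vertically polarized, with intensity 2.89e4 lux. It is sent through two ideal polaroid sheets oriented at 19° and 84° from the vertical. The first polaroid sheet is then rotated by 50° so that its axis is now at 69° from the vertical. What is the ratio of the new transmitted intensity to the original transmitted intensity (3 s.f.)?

I_new/I_old ≈ 0.750

Before rotation:
By Malus's law, I₁ = I₀ cos²(19° − 0°) = I₀ cos²(19°) = 0.894 I₀.
I₂ = I₁ cos²(84° − 19°) = 0.894 I₀ · cos²(65°) = 0.1597 I₀.
After rotation:
I₁ = I₀ cos²(69° − 0°) = I₀ cos²(69°) = 0.1284 I₀.
I₂ = I₁ cos²(84° − 69°) = 0.1284 I₀ · cos²(15°) = 0.1198 I₀.
Ratio = 0.1198 / 0.1597 = 0.7504.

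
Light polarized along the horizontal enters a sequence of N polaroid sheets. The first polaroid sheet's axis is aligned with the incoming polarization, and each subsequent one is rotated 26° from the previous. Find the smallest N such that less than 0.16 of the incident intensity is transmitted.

First polarizer is aligned with the polarization: full transmission.
Each further stage multiplies by cos²(26°) = 0.8078.
After N polarizers: T = 0.8078^(N−1). Require T < 0.16 ⇒ N−1 > ln(0.16)/ln(0.8078) = 8.59, so N−1 ≥ 9 and N = 10.
Check: N=10 gives T = 0.1465 < 0.16; N=9 gives T = 0.1814.

N = 10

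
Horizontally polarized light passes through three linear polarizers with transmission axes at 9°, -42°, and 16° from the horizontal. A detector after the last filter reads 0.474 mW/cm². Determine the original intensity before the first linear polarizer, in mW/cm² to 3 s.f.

I₀ ≈ 4.37 mW/cm²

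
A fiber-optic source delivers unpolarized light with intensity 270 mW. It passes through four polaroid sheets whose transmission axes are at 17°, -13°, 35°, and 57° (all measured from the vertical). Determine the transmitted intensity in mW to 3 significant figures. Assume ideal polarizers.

Unpolarized light through the first polarizer → I₁ = 270 mW/2 = 135 mW, polarized at 17°.
I₂ = I₁ · cos²(30°) = 135 · 0.75 = 101.3 mW.
I₃ = I₂ · cos²(48°) = 101.3 · 0.4477 = 45.33 mW.
I₄ = I₃ · cos²(22°) = 45.33 · 0.8597 = 38.97 mW.

I ≈ 39.0 mW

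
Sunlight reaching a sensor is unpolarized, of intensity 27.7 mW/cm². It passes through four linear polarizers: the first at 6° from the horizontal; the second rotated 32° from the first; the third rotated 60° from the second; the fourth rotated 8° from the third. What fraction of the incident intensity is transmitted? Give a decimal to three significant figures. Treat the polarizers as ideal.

I/I₀ ≈ 0.0882

Unpolarized light through the first polarizer → I₁ = 27.7 mW/cm²/2 = 13.85 mW/cm², polarized at 6°.
I₂ = I₁ · cos²(32°) = 13.85 · 0.7192 = 9.961 mW/cm².
I₃ = I₂ · cos²(60°) = 9.961 · 0.25 = 2.49 mW/cm².
I₄ = I₃ · cos²(8°) = 2.49 · 0.9806 = 2.442 mW/cm².
Transmitted fraction = 0.08816.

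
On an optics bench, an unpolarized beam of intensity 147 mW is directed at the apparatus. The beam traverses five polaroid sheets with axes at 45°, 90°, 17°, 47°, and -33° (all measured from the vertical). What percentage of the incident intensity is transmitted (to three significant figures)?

≈ 0.0483%

Unpolarized light through the first polarizer → I₁ = 147 mW/2 = 73.5 mW, polarized at 45°.
I₂ = I₁ · cos²(45°) = 73.5 · 0.5 = 36.75 mW.
I₃ = I₂ · cos²(73°) = 36.75 · 0.08548 = 3.141 mW.
I₄ = I₃ · cos²(30°) = 3.141 · 0.75 = 2.356 mW.
I₅ = I₄ · cos²(80°) = 2.356 · 0.03015 = 0.07104 mW.
That is 0.04833% of the incident intensity.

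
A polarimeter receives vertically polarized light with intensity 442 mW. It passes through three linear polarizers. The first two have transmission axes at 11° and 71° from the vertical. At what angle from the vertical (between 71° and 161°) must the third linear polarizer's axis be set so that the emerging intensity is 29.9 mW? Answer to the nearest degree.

θ ≈ 129°

I₁ = I₀ cos²(11° − 0°) = I₀ cos²(11°) = 0.9636 I₀.
I₂ = I₁ cos²(71° − 11°) = 0.9636 I₀ · cos²(60°) = 0.2409 I₀.
Target fraction: 29.9 / 442 mW = 0.06765 of I₀.
Need I₃/I₀ = 0.06765, so cos²(θ − 71°) = 0.06765 / 0.2409 = 0.2808.
θ − 71° = arccos(√0.2808) = 58.0°, giving θ ≈ 71 + 58.0 = 129.0°.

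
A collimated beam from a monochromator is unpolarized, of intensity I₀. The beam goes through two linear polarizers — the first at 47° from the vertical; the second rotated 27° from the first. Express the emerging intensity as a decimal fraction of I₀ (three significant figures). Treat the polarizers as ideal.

≈ 0.397 I₀

Unpolarized light through the first polarizer → I₁ = ½ I₀, now polarized at 47°.
I₂ = I₁ cos²(27°) = 0.5 · 0.7939 I₀ = 0.3969 I₀.
Transmitted fraction = 0.3969.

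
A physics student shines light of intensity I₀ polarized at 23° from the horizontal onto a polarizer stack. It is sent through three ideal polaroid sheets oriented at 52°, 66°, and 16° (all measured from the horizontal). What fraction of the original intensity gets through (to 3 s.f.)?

I₁ = I₀ cos²(52° − 23°) = I₀ cos²(29°) = 0.765 I₀.
I₂ = I₁ cos²(66° − 52°) = 0.765 I₀ · cos²(14°) = 0.7202 I₀.
I₃ = I₂ cos²(16° − 66°) = 0.7202 I₀ · cos²(50°) = 0.2976 I₀.
Transmitted fraction = 0.2976.

≈ 0.298 I₀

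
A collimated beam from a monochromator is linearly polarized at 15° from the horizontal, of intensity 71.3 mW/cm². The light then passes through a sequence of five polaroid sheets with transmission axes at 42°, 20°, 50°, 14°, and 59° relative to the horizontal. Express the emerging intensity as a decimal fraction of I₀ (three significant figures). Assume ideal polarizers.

I₁ = 71.3 mW/cm² · cos²(27°) = 56.6 mW/cm².
I₂ = I₁ · cos²(22°) = 56.6 · 0.8597 = 48.66 mW/cm².
I₃ = I₂ · cos²(30°) = 48.66 · 0.75 = 36.5 mW/cm².
I₄ = I₃ · cos²(36°) = 36.5 · 0.6545 = 23.89 mW/cm².
I₅ = I₄ · cos²(45°) = 23.89 · 0.5 = 11.94 mW/cm².
Transmitted fraction = 0.1675.

I/I₀ ≈ 0.168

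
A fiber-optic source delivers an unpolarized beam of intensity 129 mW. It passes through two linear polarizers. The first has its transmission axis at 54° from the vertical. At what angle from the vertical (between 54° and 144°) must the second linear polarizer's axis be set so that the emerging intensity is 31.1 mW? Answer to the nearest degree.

θ ≈ 100°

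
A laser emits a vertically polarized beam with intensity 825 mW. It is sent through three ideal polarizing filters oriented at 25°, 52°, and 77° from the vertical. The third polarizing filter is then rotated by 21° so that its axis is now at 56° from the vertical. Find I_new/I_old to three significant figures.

I_new/I_old ≈ 1.21

Before rotation:
By Malus's law, I₁ = I₀ cos²(25° − 0°) = I₀ cos²(25°) = 0.8214 I₀.
I₂ = I₁ cos²(52° − 25°) = 0.8214 I₀ · cos²(27°) = 0.6521 I₀.
I₃ = I₂ cos²(77° − 52°) = 0.6521 I₀ · cos²(25°) = 0.5356 I₀.
After rotation:
I₁ = I₀ cos²(25° − 0°) = I₀ cos²(25°) = 0.8214 I₀.
I₂ = I₁ cos²(52° − 25°) = 0.8214 I₀ · cos²(27°) = 0.6521 I₀.
I₃ = I₂ cos²(56° − 52°) = 0.6521 I₀ · cos²(4°) = 0.6489 I₀.
Ratio = 0.6489 / 0.5356 = 1.212.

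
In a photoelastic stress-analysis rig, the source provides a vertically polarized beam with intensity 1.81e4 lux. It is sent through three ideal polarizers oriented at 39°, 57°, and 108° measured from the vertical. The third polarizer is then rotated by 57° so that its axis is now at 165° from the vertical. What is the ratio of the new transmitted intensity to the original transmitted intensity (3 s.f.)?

I_new/I_old ≈ 0.241

Before rotation:
I₁ = I₀ cos²(39° − 0°) = I₀ cos²(39°) = 0.604 I₀.
I₂ = I₁ cos²(57° − 39°) = 0.604 I₀ · cos²(18°) = 0.5463 I₀.
I₃ = I₂ cos²(108° − 57°) = 0.5463 I₀ · cos²(51°) = 0.2164 I₀.
After rotation:
I₁ = I₀ cos²(39° − 0°) = I₀ cos²(39°) = 0.604 I₀.
I₂ = I₁ cos²(57° − 39°) = 0.604 I₀ · cos²(18°) = 0.5463 I₀.
Angle between axes 2 and 3: 72°. I₃ = 0.5463 I₀ · cos²(72°) = 0.05217 I₀.
Ratio = 0.05217 / 0.2164 = 0.2411.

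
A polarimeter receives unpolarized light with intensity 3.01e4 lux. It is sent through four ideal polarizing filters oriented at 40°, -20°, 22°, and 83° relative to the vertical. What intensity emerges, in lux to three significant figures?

I ≈ 488 lux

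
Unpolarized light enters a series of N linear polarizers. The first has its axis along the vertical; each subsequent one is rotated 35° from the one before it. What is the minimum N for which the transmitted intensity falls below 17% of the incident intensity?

First polarizer halves the unpolarized light: factor 1/2.
Each further stage multiplies by cos²(35°) = 0.671.
After N polarizers: T = 0.5·0.671^(N−1). Require T < 0.17 ⇒ N−1 > ln(0.17/0.5)/ln(0.671) = 2.70, so N−1 ≥ 3 and N = 4.
Check: N=4 gives T = 0.1511 < 0.17; N=3 gives T = 0.2251.

N = 4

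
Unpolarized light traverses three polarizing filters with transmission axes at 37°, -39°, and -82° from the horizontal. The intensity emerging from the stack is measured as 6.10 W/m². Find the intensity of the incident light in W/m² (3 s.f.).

I₀ ≈ 390 W/m²

Unpolarized light through the first polarizer → I₁ = ½ I₀, now polarized at 37°.
I₂ = I₁ cos²(-39° − 37°) = 0.5 I₀ · cos²(76°) = 0.02926 I₀.
I₃ = I₂ cos²(-82° + 39°) = 0.02926 I₀ · cos²(43°) = 0.01565 I₀.
So 6.10 W/m² = 0.01565 I₀, giving I₀ = 6.10/0.01565 = 389.7 W/m².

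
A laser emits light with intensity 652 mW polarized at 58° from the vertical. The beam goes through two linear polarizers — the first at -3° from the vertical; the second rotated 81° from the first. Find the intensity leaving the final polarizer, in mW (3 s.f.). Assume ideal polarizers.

I ≈ 3.75 mW

I₁ = 652 mW · cos²(61°) = 153.2 mW.
I₂ = I₁ · cos²(81°) = 153.2 · 0.02447 = 3.75 mW.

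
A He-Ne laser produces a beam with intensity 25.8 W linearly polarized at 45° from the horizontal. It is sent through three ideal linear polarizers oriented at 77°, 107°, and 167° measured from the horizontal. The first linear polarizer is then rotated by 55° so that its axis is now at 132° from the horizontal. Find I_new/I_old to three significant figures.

Before rotation:
I₁ = I₀ cos²(77° − 45°) = I₀ cos²(32°) = 0.7192 I₀.
I₂ = I₁ cos²(107° − 77°) = 0.7192 I₀ · cos²(30°) = 0.5394 I₀.
I₃ = I₂ cos²(167° − 107°) = 0.5394 I₀ · cos²(60°) = 0.1348 I₀.
After rotation:
I₁ = I₀ cos²(132° − 45°) = I₀ cos²(87°) = 0.002739 I₀.
I₂ = I₁ cos²(107° − 132°) = 0.002739 I₀ · cos²(25°) = 0.00225 I₀.
I₃ = I₂ cos²(167° − 107°) = 0.00225 I₀ · cos²(60°) = 0.0005625 I₀.
Ratio = 0.0005625 / 0.1348 = 0.004171.

I_new/I_old ≈ 0.00417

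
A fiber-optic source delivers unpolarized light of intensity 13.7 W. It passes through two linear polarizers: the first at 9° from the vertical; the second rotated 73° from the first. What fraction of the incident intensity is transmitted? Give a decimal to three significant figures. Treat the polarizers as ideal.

Unpolarized light through the first polarizer → I₁ = 13.7 W/2 = 6.85 W, polarized at 9°.
I₂ = I₁ · cos²(73°) = 6.85 · 0.08548 = 0.5855 W.
Transmitted fraction = 0.04274.

I/I₀ ≈ 0.0427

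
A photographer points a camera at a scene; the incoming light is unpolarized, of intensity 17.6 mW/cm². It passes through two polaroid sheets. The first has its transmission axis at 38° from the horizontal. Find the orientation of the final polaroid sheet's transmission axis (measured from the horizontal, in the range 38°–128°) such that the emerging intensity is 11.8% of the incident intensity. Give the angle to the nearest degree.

θ ≈ 99°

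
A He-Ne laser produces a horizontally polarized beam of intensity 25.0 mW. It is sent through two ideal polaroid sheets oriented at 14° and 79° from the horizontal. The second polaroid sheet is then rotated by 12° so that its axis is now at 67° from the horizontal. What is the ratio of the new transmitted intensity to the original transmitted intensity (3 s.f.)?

I_new/I_old ≈ 2.03

Before rotation:
I₁ = I₀ cos²(14° − 0°) = I₀ cos²(14°) = 0.9415 I₀.
I₂ = I₁ cos²(79° − 14°) = 0.9415 I₀ · cos²(65°) = 0.1682 I₀.
After rotation:
I₁ = I₀ cos²(14° − 0°) = I₀ cos²(14°) = 0.9415 I₀.
I₂ = I₁ cos²(67° − 14°) = 0.9415 I₀ · cos²(53°) = 0.341 I₀.
Ratio = 0.341 / 0.1682 = 2.028.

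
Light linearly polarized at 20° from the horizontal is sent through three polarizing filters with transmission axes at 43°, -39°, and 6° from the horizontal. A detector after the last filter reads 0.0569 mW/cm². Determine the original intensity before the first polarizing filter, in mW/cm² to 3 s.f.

I₀ ≈ 6.93 mW/cm²

I₁ = I₀ cos²(43° − 20°) = I₀ cos²(23°) = 0.8473 I₀.
I₂ = I₁ cos²(-39° − 43°) = 0.8473 I₀ · cos²(82°) = 0.01641 I₀.
I₃ = I₂ cos²(6° + 39°) = 0.01641 I₀ · cos²(45°) = 0.008206 I₀.
So 0.0569 mW/cm² = 0.008206 I₀, giving I₀ = 0.0569/0.008206 = 6.934 mW/cm².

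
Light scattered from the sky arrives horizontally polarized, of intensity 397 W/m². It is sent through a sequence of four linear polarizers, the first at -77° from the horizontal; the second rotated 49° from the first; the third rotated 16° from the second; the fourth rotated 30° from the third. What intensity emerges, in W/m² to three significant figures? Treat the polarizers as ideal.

I₁ = 397 W/m² · cos²(77°) = 20.09 W/m².
I₂ = I₁ · cos²(49°) = 20.09 · 0.4304 = 8.647 W/m².
I₃ = I₂ · cos²(16°) = 8.647 · 0.924 = 7.99 W/m².
I₄ = I₃ · cos²(30°) = 7.99 · 0.75 = 5.992 W/m².

I ≈ 5.99 W/m²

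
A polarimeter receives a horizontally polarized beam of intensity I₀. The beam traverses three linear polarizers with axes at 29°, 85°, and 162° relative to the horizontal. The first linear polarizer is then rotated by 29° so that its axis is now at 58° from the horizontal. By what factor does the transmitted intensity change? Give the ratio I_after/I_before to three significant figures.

Before rotation:
I₁ = I₀ cos²(29° − 0°) = I₀ cos²(29°) = 0.765 I₀.
I₂ = I₁ cos²(85° − 29°) = 0.765 I₀ · cos²(56°) = 0.2392 I₀.
I₃ = I₂ cos²(162° − 85°) = 0.2392 I₀ · cos²(77°) = 0.0121 I₀.
After rotation:
I₁ = I₀ cos²(58° − 0°) = I₀ cos²(58°) = 0.2808 I₀.
I₂ = I₁ cos²(85° − 58°) = 0.2808 I₀ · cos²(27°) = 0.2229 I₀.
I₃ = I₂ cos²(162° − 85°) = 0.2229 I₀ · cos²(77°) = 0.01128 I₀.
Ratio = 0.01128 / 0.0121 = 0.932.

I_new/I_old ≈ 0.932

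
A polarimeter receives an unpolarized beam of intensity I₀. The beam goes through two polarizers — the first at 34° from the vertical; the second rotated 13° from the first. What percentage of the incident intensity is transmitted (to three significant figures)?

Unpolarized light through the first polarizer → I₁ = ½ I₀, now polarized at 34°.
I₂ = I₁ cos²(13°) = 0.5 · 0.9494 I₀ = 0.4747 I₀.
That is 47.47% of the incident intensity.

≈ 47.5%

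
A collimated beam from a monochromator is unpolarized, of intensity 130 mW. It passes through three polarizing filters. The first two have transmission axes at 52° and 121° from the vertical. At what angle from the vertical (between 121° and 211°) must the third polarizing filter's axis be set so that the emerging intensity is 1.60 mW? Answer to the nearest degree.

Unpolarized light through the first polarizer → I₁ = ½ I₀, now polarized at 52°.
I₂ = I₁ cos²(121° − 52°) = 0.5 I₀ · cos²(69°) = 0.06421 I₀.
Target fraction: 1.60 / 130 mW = 0.01231 of I₀.
Need I₃/I₀ = 0.01231, so cos²(θ − 121°) = 0.01231 / 0.06421 = 0.1917.
θ − 121° = arccos(√0.1917) = 64.0°, giving θ ≈ 121 + 64.0 = 185.0°.

θ ≈ 185°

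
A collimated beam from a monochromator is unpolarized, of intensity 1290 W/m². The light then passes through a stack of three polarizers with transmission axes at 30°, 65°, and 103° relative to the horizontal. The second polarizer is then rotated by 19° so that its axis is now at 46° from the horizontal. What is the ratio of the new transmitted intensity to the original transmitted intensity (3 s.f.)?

Before rotation:
Unpolarized light through the first polarizer → I₁ = ½ I₀, now polarized at 30°.
I₂ = I₁ cos²(65° − 30°) = 0.5 I₀ · cos²(35°) = 0.3355 I₀.
I₃ = I₂ cos²(103° − 65°) = 0.3355 I₀ · cos²(38°) = 0.2083 I₀.
After rotation:
Unpolarized light through the first polarizer → I₁ = ½ I₀, now polarized at 30°.
I₂ = I₁ cos²(46° − 30°) = 0.5 I₀ · cos²(16°) = 0.462 I₀.
I₃ = I₂ cos²(103° − 46°) = 0.462 I₀ · cos²(57°) = 0.137 I₀.
Ratio = 0.137 / 0.2083 = 0.6578.

I_new/I_old ≈ 0.658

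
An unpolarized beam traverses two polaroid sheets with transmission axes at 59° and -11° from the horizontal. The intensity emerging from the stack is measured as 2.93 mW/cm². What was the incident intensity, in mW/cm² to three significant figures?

I₀ ≈ 50.1 mW/cm²

Unpolarized light through the first polarizer → I₁ = ½ I₀, now polarized at 59°.
I₂ = I₁ cos²(-11° − 59°) = 0.5 I₀ · cos²(70°) = 0.05849 I₀.
So 2.93 mW/cm² = 0.05849 I₀, giving I₀ = 2.93/0.05849 = 50.09 mW/cm².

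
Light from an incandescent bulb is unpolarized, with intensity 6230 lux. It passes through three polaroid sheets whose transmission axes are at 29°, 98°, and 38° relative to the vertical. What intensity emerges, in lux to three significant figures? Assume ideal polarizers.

Unpolarized light through the first polarizer → I₁ = 6230 lux/2 = 3115 lux, polarized at 29°.
I₂ = I₁ · cos²(69°) = 3115 · 0.1284 = 400.1 lux.
I₃ = I₂ · cos²(60°) = 400.1 · 0.25 = 100 lux.

I ≈ 100 lux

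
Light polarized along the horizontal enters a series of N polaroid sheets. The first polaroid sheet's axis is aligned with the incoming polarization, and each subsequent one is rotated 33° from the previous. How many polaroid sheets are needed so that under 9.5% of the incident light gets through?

N = 8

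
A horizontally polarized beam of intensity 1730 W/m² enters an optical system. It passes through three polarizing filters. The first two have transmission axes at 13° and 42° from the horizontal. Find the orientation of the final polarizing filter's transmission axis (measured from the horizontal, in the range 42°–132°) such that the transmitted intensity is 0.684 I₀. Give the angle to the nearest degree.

θ ≈ 56°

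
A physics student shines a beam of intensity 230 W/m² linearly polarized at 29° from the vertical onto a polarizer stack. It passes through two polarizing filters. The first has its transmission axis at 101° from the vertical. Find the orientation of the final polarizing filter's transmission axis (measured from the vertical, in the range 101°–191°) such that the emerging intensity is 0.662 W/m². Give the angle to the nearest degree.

θ ≈ 181°

By Malus's law, I₁ = I₀ cos²(101° − 29°) = I₀ cos²(72°) = 0.09549 I₀.
Target fraction: 0.662 / 230 W/m² = 0.002878 of I₀.
Need I₂/I₀ = 0.002878, so cos²(θ − 101°) = 0.002878 / 0.09549 = 0.03014.
θ − 101° = arccos(√0.03014) = 80.0°, giving θ ≈ 101 + 80.0 = 181.0°.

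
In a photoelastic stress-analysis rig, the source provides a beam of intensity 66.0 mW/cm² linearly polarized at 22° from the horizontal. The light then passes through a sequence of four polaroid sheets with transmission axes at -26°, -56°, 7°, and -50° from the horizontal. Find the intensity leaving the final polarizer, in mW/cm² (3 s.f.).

By Malus's law, I₁ = 66.0 mW/cm² · cos²(48°) = 29.55 mW/cm².
I₂ = I₁ · cos²(30°) = 29.55 · 0.75 = 22.16 mW/cm².
I₃ = I₂ · cos²(63°) = 22.16 · 0.2061 = 4.568 mW/cm².
I₄ = I₃ · cos²(57°) = 4.568 · 0.2966 = 1.355 mW/cm².

I ≈ 1.35 mW/cm²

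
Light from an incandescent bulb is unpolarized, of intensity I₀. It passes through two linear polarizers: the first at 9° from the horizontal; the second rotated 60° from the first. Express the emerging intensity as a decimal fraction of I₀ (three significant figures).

≈ 0.125 I₀

Unpolarized light through the first polarizer → I₁ = ½ I₀, now polarized at 9°.
I₂ = I₁ cos²(60°) = 0.5 · 0.25 I₀ = 0.125 I₀.
Transmitted fraction = 0.125.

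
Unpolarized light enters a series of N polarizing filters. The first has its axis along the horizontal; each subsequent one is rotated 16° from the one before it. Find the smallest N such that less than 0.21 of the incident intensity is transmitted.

N = 12

First polarizer halves the unpolarized light: factor 1/2.
Each further stage multiplies by cos²(16°) = 0.924.
After N polarizers: T = 0.5·0.924^(N−1). Require T < 0.21 ⇒ N−1 > ln(0.21/0.5)/ln(0.924) = 10.98, so N−1 ≥ 11 and N = 12.
Check: N=12 gives T = 0.2096 < 0.21; N=11 gives T = 0.2269.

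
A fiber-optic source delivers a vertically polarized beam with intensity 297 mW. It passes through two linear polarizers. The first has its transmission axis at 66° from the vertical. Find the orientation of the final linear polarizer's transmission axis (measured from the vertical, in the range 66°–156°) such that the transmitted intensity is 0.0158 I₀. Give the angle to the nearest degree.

By Malus's law, I₁ = I₀ cos²(66° − 0°) = I₀ cos²(66°) = 0.1654 I₀.
Need I₂/I₀ = 0.0158, so cos²(θ − 66°) = 0.0158 / 0.1654 = 0.09551.
θ − 66° = arccos(√0.09551) = 72.0°, giving θ ≈ 66 + 72.0 = 138.0°.

θ ≈ 138°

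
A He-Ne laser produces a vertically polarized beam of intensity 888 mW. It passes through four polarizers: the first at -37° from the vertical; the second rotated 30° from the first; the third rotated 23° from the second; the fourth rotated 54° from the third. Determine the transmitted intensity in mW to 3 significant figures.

I₁ = 888 mW · cos²(37°) = 566.4 mW.
I₂ = I₁ · cos²(30°) = 566.4 · 0.75 = 424.8 mW.
I₃ = I₂ · cos²(23°) = 424.8 · 0.8473 = 359.9 mW.
I₄ = I₃ · cos²(54°) = 359.9 · 0.3455 = 124.4 mW.

I ≈ 124 mW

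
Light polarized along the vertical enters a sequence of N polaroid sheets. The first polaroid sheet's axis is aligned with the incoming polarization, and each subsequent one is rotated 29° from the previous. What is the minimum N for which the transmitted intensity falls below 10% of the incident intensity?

First polarizer is aligned with the polarization: full transmission.
Each further stage multiplies by cos²(29°) = 0.765.
After N polarizers: T = 0.765^(N−1). Require T < 0.10 ⇒ N−1 > ln(0.10)/ln(0.765) = 8.59, so N−1 ≥ 9 and N = 10.
Check: N=10 gives T = 0.08969 < 0.10; N=9 gives T = 0.1172.

N = 10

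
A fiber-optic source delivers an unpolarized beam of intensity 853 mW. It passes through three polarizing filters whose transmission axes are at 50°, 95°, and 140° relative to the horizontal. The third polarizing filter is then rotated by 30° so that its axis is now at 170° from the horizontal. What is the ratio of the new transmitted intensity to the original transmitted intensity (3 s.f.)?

I_new/I_old ≈ 0.134

Before rotation:
Unpolarized light through the first polarizer → I₁ = ½ I₀, now polarized at 50°.
I₂ = I₁ cos²(95° − 50°) = 0.5 I₀ · cos²(45°) = 0.25 I₀.
I₃ = I₂ cos²(140° − 95°) = 0.25 I₀ · cos²(45°) = 0.125 I₀.
After rotation:
Unpolarized light through the first polarizer → I₁ = ½ I₀, now polarized at 50°.
I₂ = I₁ cos²(95° − 50°) = 0.5 I₀ · cos²(45°) = 0.25 I₀.
I₃ = I₂ cos²(170° − 95°) = 0.25 I₀ · cos²(75°) = 0.01675 I₀.
Ratio = 0.01675 / 0.125 = 0.134.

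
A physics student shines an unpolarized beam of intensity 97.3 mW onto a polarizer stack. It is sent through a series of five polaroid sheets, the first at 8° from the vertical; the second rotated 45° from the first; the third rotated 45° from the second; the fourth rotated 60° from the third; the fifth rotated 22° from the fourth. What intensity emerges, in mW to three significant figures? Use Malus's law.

I ≈ 2.61 mW

Unpolarized light through the first polarizer → I₁ = 97.3 mW/2 = 48.65 mW, polarized at 8°.
I₂ = I₁ · cos²(45°) = 48.65 · 0.5 = 24.33 mW.
I₃ = I₂ · cos²(45°) = 24.33 · 0.5 = 12.16 mW.
I₄ = I₃ · cos²(60°) = 12.16 · 0.25 = 3.041 mW.
I₅ = I₄ · cos²(22°) = 3.041 · 0.8597 = 2.614 mW.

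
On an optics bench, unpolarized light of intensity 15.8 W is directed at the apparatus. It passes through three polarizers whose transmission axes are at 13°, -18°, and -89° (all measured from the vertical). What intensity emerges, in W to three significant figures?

I ≈ 0.615 W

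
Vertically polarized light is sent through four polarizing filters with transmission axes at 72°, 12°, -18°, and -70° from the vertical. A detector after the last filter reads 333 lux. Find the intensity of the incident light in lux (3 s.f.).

I₀ ≈ 4.91e4 lux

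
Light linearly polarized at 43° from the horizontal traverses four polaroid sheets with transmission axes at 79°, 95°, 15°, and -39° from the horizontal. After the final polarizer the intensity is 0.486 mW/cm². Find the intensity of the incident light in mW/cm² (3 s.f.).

I₁ = I₀ cos²(79° − 43°) = I₀ cos²(36°) = 0.6545 I₀.
I₂ = I₁ cos²(95° − 79°) = 0.6545 I₀ · cos²(16°) = 0.6048 I₀.
I₃ = I₂ cos²(15° − 95°) = 0.6048 I₀ · cos²(80°) = 0.01824 I₀.
I₄ = I₃ cos²(-39° − 15°) = 0.01824 I₀ · cos²(54°) = 0.006301 I₀.
So 0.486 mW/cm² = 0.006301 I₀, giving I₀ = 0.486/0.006301 = 77.14 mW/cm².

I₀ ≈ 77.1 mW/cm²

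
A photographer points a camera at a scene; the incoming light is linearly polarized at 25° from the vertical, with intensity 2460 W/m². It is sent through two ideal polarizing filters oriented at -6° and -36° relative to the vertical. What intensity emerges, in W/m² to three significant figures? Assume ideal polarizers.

I ≈ 1360 W/m²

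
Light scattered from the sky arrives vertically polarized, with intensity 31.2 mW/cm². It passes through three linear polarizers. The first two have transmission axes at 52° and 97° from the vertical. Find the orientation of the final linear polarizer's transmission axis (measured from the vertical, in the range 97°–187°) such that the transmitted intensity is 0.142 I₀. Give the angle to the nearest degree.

By Malus's law, I₁ = I₀ cos²(52° − 0°) = I₀ cos²(52°) = 0.379 I₀.
I₂ = I₁ cos²(97° − 52°) = 0.379 I₀ · cos²(45°) = 0.1895 I₀.
Need I₃/I₀ = 0.142, so cos²(θ − 97°) = 0.142 / 0.1895 = 0.7493.
θ − 97° = arccos(√0.7493) = 30.0°, giving θ ≈ 97 + 30.0 = 127.0°.

θ ≈ 127°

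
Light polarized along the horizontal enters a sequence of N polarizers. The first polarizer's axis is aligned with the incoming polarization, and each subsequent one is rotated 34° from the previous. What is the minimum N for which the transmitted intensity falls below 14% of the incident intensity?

First polarizer is aligned with the polarization: full transmission.
Each further stage multiplies by cos²(34°) = 0.6873.
After N polarizers: T = 0.6873^(N−1). Require T < 0.14 ⇒ N−1 > ln(0.14)/ln(0.6873) = 5.24, so N−1 ≥ 6 and N = 7.
Check: N=7 gives T = 0.1054 < 0.14; N=6 gives T = 0.1534.

N = 7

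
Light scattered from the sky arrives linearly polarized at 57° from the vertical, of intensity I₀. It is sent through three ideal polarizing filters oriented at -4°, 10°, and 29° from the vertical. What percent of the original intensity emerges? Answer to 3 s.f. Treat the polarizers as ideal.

≈ 19.8%

I₁ = I₀ cos²(-4° − 57°) = I₀ cos²(61°) = 0.235 I₀.
I₂ = I₁ cos²(10° + 4°) = 0.235 I₀ · cos²(14°) = 0.2213 I₀.
I₃ = I₂ cos²(29° − 10°) = 0.2213 I₀ · cos²(19°) = 0.1978 I₀.
That is 19.78% of the incident intensity.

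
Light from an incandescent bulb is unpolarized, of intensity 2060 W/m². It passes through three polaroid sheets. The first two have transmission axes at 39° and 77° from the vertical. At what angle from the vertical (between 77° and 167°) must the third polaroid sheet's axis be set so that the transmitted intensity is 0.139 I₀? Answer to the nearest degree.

θ ≈ 125°

Unpolarized light through the first polarizer → I₁ = ½ I₀, now polarized at 39°.
I₂ = I₁ cos²(77° − 39°) = 0.5 I₀ · cos²(38°) = 0.3105 I₀.
Need I₃/I₀ = 0.139, so cos²(θ − 77°) = 0.139 / 0.3105 = 0.4477.
θ − 77° = arccos(√0.4477) = 48.0°, giving θ ≈ 77 + 48.0 = 125.0°.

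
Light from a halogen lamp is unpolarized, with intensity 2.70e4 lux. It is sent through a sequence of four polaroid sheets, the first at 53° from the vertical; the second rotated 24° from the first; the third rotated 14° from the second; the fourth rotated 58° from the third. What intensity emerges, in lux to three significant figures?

Unpolarized light through the first polarizer → I₁ = 2.70e4 lux/2 = 1.35e+04 lux, polarized at 53°.
I₂ = I₁ · cos²(24°) = 1.35e+04 · 0.8346 = 1.127e+04 lux.
I₃ = I₂ · cos²(14°) = 1.127e+04 · 0.9415 = 1.061e+04 lux.
I₄ = I₃ · cos²(58°) = 1.061e+04 · 0.2808 = 2979 lux.

I ≈ 2980 lux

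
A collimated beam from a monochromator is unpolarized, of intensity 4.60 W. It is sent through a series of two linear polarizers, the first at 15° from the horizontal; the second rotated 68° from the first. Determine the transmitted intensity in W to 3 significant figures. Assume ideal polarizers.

I ≈ 0.323 W

Unpolarized light through the first polarizer → I₁ = 4.60 W/2 = 2.3 W, polarized at 15°.
I₂ = I₁ · cos²(68°) = 2.3 · 0.1403 = 0.3228 W.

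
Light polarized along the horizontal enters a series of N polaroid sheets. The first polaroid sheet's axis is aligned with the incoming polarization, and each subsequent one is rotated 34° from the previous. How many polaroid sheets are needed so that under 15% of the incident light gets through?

First polarizer is aligned with the polarization: full transmission.
Each further stage multiplies by cos²(34°) = 0.6873.
After N polarizers: T = 0.6873^(N−1). Require T < 0.15 ⇒ N−1 > ln(0.15)/ln(0.6873) = 5.06, so N−1 ≥ 6 and N = 7.
Check: N=7 gives T = 0.1054 < 0.15; N=6 gives T = 0.1534.

N = 7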